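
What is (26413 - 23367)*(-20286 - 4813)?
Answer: -76451554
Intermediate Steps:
(26413 - 23367)*(-20286 - 4813) = 3046*(-25099) = -76451554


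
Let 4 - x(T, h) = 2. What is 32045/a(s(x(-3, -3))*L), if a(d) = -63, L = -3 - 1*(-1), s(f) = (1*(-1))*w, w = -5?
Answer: -32045/63 ≈ -508.65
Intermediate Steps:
x(T, h) = 2 (x(T, h) = 4 - 1*2 = 4 - 2 = 2)
s(f) = 5 (s(f) = (1*(-1))*(-5) = -1*(-5) = 5)
L = -2 (L = -3 + 1 = -2)
32045/a(s(x(-3, -3))*L) = 32045/(-63) = 32045*(-1/63) = -32045/63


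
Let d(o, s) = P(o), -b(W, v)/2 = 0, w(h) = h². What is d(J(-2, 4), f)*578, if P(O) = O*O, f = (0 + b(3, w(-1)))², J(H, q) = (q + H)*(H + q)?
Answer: 9248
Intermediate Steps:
b(W, v) = 0 (b(W, v) = -2*0 = 0)
J(H, q) = (H + q)² (J(H, q) = (H + q)*(H + q) = (H + q)²)
f = 0 (f = (0 + 0)² = 0² = 0)
P(O) = O²
d(o, s) = o²
d(J(-2, 4), f)*578 = ((-2 + 4)²)²*578 = (2²)²*578 = 4²*578 = 16*578 = 9248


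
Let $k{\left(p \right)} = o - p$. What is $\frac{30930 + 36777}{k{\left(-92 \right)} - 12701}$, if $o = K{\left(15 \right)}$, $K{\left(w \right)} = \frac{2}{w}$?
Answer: $- \frac{1015605}{189133} \approx -5.3698$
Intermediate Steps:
$o = \frac{2}{15} \approx 0.13333$
$k{\left(p \right)} = \frac{2}{15} - p$
$\frac{30930 + 36777}{k{\left(-92 \right)} - 12701} = \frac{30930 + 36777}{\left(\frac{2}{15} - -92\right) - 12701} = \frac{67707}{\left(\frac{2}{15} + 92\right) - 12701} = \frac{67707}{\frac{1382}{15} - 12701} = \frac{67707}{- \frac{189133}{15}} = 67707 \left(- \frac{15}{189133}\right) = - \frac{1015605}{189133}$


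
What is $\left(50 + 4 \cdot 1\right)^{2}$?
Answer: $2916$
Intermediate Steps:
$\left(50 + 4 \cdot 1\right)^{2} = \left(50 + 4\right)^{2} = 54^{2} = 2916$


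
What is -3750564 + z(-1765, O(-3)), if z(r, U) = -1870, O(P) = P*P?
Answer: -3752434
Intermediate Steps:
O(P) = P²
-3750564 + z(-1765, O(-3)) = -3750564 - 1870 = -3752434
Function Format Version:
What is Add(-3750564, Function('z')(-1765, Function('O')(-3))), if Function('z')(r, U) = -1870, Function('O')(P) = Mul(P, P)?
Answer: -3752434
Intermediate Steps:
Function('O')(P) = Pow(P, 2)
Add(-3750564, Function('z')(-1765, Function('O')(-3))) = Add(-3750564, -1870) = -3752434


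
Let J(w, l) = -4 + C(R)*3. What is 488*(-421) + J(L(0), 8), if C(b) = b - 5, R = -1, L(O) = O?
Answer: -205470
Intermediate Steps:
C(b) = -5 + b
J(w, l) = -22 (J(w, l) = -4 + (-5 - 1)*3 = -4 - 6*3 = -4 - 18 = -22)
488*(-421) + J(L(0), 8) = 488*(-421) - 22 = -205448 - 22 = -205470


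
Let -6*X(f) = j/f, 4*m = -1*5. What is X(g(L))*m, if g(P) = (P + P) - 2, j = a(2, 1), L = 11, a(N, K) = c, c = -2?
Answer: -1/48 ≈ -0.020833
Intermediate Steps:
a(N, K) = -2
m = -5/4 (m = (-1*5)/4 = (1/4)*(-5) = -5/4 ≈ -1.2500)
j = -2
g(P) = -2 + 2*P (g(P) = 2*P - 2 = -2 + 2*P)
X(f) = 1/(3*f) (X(f) = -(-1)/(3*f) = 1/(3*f))
X(g(L))*m = (1/(3*(-2 + 2*11)))*(-5/4) = (1/(3*(-2 + 22)))*(-5/4) = ((1/3)/20)*(-5/4) = ((1/3)*(1/20))*(-5/4) = (1/60)*(-5/4) = -1/48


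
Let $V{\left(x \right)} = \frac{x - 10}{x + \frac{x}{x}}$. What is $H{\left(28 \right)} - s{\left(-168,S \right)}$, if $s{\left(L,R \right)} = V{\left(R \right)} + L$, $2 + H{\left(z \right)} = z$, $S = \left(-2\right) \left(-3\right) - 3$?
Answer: $\frac{783}{4} \approx 195.75$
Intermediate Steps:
$S = 3$ ($S = 6 - 3 = 3$)
$H{\left(z \right)} = -2 + z$
$V{\left(x \right)} = \frac{-10 + x}{1 + x}$ ($V{\left(x \right)} = \frac{-10 + x}{x + 1} = \frac{-10 + x}{1 + x}$)
$s{\left(L,R \right)} = L + \frac{-10 + R}{1 + R}$ ($s{\left(L,R \right)} = \frac{-10 + R}{1 + R} + L = L + \frac{-10 + R}{1 + R}$)
$H{\left(28 \right)} - s{\left(-168,S \right)} = \left(-2 + 28\right) - \frac{-10 + 3 - 168 \left(1 + 3\right)}{1 + 3} = 26 - \frac{-10 + 3 - 672}{4} = 26 - \frac{1}{4} \left(-679\right) = 26 - - \frac{679}{4} = 26 + \frac{679}{4} = \frac{783}{4}$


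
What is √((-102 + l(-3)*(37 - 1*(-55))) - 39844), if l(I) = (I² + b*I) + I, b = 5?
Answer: I*√40774 ≈ 201.93*I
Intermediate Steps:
l(I) = I² + 6*I (l(I) = (I² + 5*I) + I = I² + 6*I)
√((-102 + l(-3)*(37 - 1*(-55))) - 39844) = √((-102 + (-3*(6 - 3))*(37 - 1*(-55))) - 39844) = √((-102 + (-3*3)*(37 + 55)) - 39844) = √((-102 - 9*92) - 39844) = √((-102 - 828) - 39844) = √(-930 - 39844) = √(-40774) = I*√40774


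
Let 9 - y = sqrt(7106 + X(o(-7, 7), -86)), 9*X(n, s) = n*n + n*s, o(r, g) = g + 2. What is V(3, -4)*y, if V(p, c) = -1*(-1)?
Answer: 9 - 3*sqrt(781) ≈ -74.839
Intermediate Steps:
V(p, c) = 1
o(r, g) = 2 + g
X(n, s) = n**2/9 + n*s/9 (X(n, s) = (n*n + n*s)/9 = (n**2 + n*s)/9 = n**2/9 + n*s/9)
y = 9 - 3*sqrt(781) (y = 9 - sqrt(7106 + (2 + 7)*((2 + 7) - 86)/9) = 9 - sqrt(7106 + (1/9)*9*(9 - 86)) = 9 - sqrt(7106 + (1/9)*9*(-77)) = 9 - sqrt(7106 - 77) = 9 - sqrt(7029) = 9 - 3*sqrt(781) ≈ -74.839)
V(3, -4)*y = 1*(9 - 3*sqrt(781)) = 9 - 3*sqrt(781)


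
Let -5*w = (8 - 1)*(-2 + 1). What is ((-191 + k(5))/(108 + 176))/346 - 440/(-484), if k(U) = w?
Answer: 1225693/1351130 ≈ 0.90716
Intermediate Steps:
w = 7/5 (w = -(8 - 1)*(-2 + 1)/5 = -7*(-1)/5 = -1/5*(-7) = 7/5 ≈ 1.4000)
k(U) = 7/5
((-191 + k(5))/(108 + 176))/346 - 440/(-484) = ((-191 + 7/5)/(108 + 176))/346 - 440/(-484) = -948/5/284*(1/346) - 440*(-1/484) = -948/5*1/284*(1/346) + 10/11 = -237/355*1/346 + 10/11 = -237/122830 + 10/11 = 1225693/1351130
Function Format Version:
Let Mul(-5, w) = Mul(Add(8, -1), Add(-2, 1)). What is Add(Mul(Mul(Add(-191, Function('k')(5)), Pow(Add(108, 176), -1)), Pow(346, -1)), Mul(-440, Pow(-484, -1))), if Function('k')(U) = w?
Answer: Rational(1225693, 1351130) ≈ 0.90716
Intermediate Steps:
w = Rational(7, 5) (w = Mul(Rational(-1, 5), Mul(Add(8, -1), Add(-2, 1))) = Mul(Rational(-1, 5), Mul(7, -1)) = Mul(Rational(-1, 5), -7) = Rational(7, 5) ≈ 1.4000)
Function('k')(U) = Rational(7, 5)
Add(Mul(Mul(Add(-191, Function('k')(5)), Pow(Add(108, 176), -1)), Pow(346, -1)), Mul(-440, Pow(-484, -1))) = Add(Mul(Mul(Add(-191, Rational(7, 5)), Pow(Add(108, 176), -1)), Pow(346, -1)), Mul(-440, Pow(-484, -1))) = Add(Mul(Mul(Rational(-948, 5), Pow(284, -1)), Rational(1, 346)), Mul(-440, Rational(-1, 484))) = Add(Mul(Mul(Rational(-948, 5), Rational(1, 284)), Rational(1, 346)), Rational(10, 11)) = Add(Mul(Rational(-237, 355), Rational(1, 346)), Rational(10, 11)) = Add(Rational(-237, 122830), Rational(10, 11)) = Rational(1225693, 1351130)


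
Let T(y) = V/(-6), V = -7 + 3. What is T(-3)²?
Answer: 4/9 ≈ 0.44444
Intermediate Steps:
V = -4
T(y) = ⅔ (T(y) = -4/(-6) = -4*(-⅙) = ⅔)
T(-3)² = (⅔)² = 4/9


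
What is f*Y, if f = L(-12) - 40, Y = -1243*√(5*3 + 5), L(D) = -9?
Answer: 121814*√5 ≈ 2.7238e+5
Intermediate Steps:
Y = -2486*√5 (Y = -1243*√(15 + 5) = -2486*√5 ≈ -5558.9)
f = -49 (f = -9 - 40 = -49)
f*Y = -(-121814)*√5 = 121814*√5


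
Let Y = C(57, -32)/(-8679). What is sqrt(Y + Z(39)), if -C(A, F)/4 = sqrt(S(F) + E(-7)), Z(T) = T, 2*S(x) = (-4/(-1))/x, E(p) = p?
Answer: sqrt(2937676599 + 8679*I*sqrt(113))/8679 ≈ 6.245 + 9.8063e-5*I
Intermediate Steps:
S(x) = 2/x (S(x) = ((-4/(-1))/x)/2 = ((-4*(-1))/x)/2 = (4/x)/2 = 2/x)
C(A, F) = -4*sqrt(-7 + 2/F) (C(A, F) = -4*sqrt(2/F - 7) = -4*sqrt(-7 + 2/F))
Y = I*sqrt(113)/8679 (Y = -4*sqrt(-7 + 2/(-32))/(-8679) = -4*sqrt(-7 + 2*(-1/32))*(-1/8679) = -4*sqrt(-7 - 1/16)*(-1/8679) = -I*sqrt(113)*(-1/8679) = I*sqrt(113)/8679 ≈ 0.0012248*I)
sqrt(Y + Z(39)) = sqrt(I*sqrt(113)/8679 + 39) = sqrt(39 + I*sqrt(113)/8679)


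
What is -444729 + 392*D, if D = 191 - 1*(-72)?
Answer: -341633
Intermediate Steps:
D = 263 (D = 191 + 72 = 263)
-444729 + 392*D = -444729 + 392*263 = -444729 + 103096 = -341633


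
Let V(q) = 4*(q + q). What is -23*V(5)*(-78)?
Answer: 71760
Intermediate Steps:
V(q) = 8*q (V(q) = 4*(2*q) = 8*q)
-23*V(5)*(-78) = -184*5*(-78) = -23*40*(-78) = -920*(-78) = 71760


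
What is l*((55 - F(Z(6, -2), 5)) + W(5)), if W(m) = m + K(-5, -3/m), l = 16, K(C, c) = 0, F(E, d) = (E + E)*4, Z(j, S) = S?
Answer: 1216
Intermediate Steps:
F(E, d) = 8*E (F(E, d) = (2*E)*4 = 8*E)
W(m) = m (W(m) = m + 0 = m)
l*((55 - F(Z(6, -2), 5)) + W(5)) = 16*((55 - 8*(-2)) + 5) = 16*((55 - 1*(-16)) + 5) = 16*((55 + 16) + 5) = 16*(71 + 5) = 16*76 = 1216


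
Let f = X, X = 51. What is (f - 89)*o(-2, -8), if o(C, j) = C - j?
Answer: -228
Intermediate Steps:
f = 51
(f - 89)*o(-2, -8) = (51 - 89)*(-2 - 1*(-8)) = -38*(-2 + 8) = -38*6 = -228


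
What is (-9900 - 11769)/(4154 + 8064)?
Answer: -21669/12218 ≈ -1.7735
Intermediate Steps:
(-9900 - 11769)/(4154 + 8064) = -21669/12218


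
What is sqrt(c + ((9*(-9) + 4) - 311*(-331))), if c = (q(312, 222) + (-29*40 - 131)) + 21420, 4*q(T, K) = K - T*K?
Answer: sqrt(422930)/2 ≈ 325.17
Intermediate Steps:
q(T, K) = K/4 - K*T/4 (q(T, K) = (K - T*K)/4 = (K - K*T)/4 = K/4 - K*T/4)
c = 5737/2 (c = ((1/4)*222*(1 - 1*312) + (-29*40 - 131)) + 21420 = ((1/4)*222*(1 - 312) + (-1160 - 131)) + 21420 = ((1/4)*222*(-311) - 1291) + 21420 = (-34521/2 - 1291) + 21420 = -37103/2 + 21420 = 5737/2 ≈ 2868.5)
sqrt(c + ((9*(-9) + 4) - 311*(-331))) = sqrt(5737/2 + ((9*(-9) + 4) - 311*(-331))) = sqrt(5737/2 + ((-81 + 4) + 102941)) = sqrt(5737/2 + (-77 + 102941)) = sqrt(5737/2 + 102864) = sqrt(211465/2) = sqrt(422930)/2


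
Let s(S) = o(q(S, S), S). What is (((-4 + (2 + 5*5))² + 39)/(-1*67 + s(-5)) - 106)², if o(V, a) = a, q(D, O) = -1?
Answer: 1050625/81 ≈ 12971.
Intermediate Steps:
s(S) = S
(((-4 + (2 + 5*5))² + 39)/(-1*67 + s(-5)) - 106)² = (((-4 + (2 + 5*5))² + 39)/(-1*67 - 5) - 106)² = (((-4 + (2 + 25))² + 39)/(-67 - 5) - 106)² = (((-4 + 27)² + 39)/(-72) - 106)² = ((23² + 39)*(-1/72) - 106)² = ((529 + 39)*(-1/72) - 106)² = (568*(-1/72) - 106)² = (-71/9 - 106)² = (-1025/9)² = 1050625/81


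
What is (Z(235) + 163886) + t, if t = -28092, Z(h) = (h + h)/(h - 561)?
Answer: 22134187/163 ≈ 1.3579e+5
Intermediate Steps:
Z(h) = 2*h/(-561 + h) (Z(h) = (2*h)/(-561 + h) = 2*h/(-561 + h))
(Z(235) + 163886) + t = (2*235/(-561 + 235) + 163886) - 28092 = (2*235/(-326) + 163886) - 28092 = (2*235*(-1/326) + 163886) - 28092 = (-235/163 + 163886) - 28092 = 26713183/163 - 28092 = 22134187/163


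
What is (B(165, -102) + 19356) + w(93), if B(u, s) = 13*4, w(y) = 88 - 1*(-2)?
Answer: 19498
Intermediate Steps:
w(y) = 90 (w(y) = 88 + 2 = 90)
B(u, s) = 52
(B(165, -102) + 19356) + w(93) = (52 + 19356) + 90 = 19408 + 90 = 19498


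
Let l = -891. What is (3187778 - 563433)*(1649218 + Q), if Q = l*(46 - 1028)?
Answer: 6624319162100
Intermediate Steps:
Q = 874962 (Q = -891*(46 - 1028) = -891*(-982) = 874962)
(3187778 - 563433)*(1649218 + Q) = (3187778 - 563433)*(1649218 + 874962) = 2624345*2524180 = 6624319162100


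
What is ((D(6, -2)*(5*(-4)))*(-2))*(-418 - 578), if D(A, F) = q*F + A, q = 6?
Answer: 239040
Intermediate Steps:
D(A, F) = A + 6*F (D(A, F) = 6*F + A = A + 6*F)
((D(6, -2)*(5*(-4)))*(-2))*(-418 - 578) = (((6 + 6*(-2))*(5*(-4)))*(-2))*(-418 - 578) = (((6 - 12)*(-20))*(-2))*(-996) = (-6*(-20)*(-2))*(-996) = (120*(-2))*(-996) = -240*(-996) = 239040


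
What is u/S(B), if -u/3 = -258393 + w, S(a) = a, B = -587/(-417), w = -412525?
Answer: 839318418/587 ≈ 1.4298e+6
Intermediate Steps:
B = 587/417 (B = -587*(-1/417) = 587/417 ≈ 1.4077)
u = 2012754 (u = -3*(-258393 - 412525) = -3*(-670918) = 2012754)
u/S(B) = 2012754/(587/417) = 2012754*(417/587) = 839318418/587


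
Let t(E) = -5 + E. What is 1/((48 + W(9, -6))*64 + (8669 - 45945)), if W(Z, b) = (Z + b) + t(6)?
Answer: -1/33948 ≈ -2.9457e-5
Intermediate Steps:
W(Z, b) = 1 + Z + b (W(Z, b) = (Z + b) + (-5 + 6) = (Z + b) + 1 = 1 + Z + b)
1/((48 + W(9, -6))*64 + (8669 - 45945)) = 1/((48 + (1 + 9 - 6))*64 + (8669 - 45945)) = 1/((48 + 4)*64 - 37276) = 1/(52*64 - 37276) = 1/(3328 - 37276) = 1/(-33948) = -1/33948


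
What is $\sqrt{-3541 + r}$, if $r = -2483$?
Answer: $2 i \sqrt{1506} \approx 77.614 i$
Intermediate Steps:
$\sqrt{-3541 + r} = \sqrt{-3541 - 2483} = \sqrt{-6024} = 2 i \sqrt{1506}$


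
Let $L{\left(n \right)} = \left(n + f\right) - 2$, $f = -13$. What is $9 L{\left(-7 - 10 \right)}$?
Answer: $-288$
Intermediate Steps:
$L{\left(n \right)} = -15 + n$ ($L{\left(n \right)} = \left(n - 13\right) - 2 = \left(-13 + n\right) - 2 = -15 + n$)
$9 L{\left(-7 - 10 \right)} = 9 \left(-15 - 17\right) = 9 \left(-32\right) = -288$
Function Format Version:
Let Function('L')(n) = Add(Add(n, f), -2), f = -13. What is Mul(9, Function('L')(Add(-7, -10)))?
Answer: -288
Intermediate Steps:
Function('L')(n) = Add(-15, n) (Function('L')(n) = Add(Add(n, -13), -2) = Add(Add(-13, n), -2) = Add(-15, n))
Mul(9, Function('L')(Add(-7, -10))) = Mul(9, Add(-15, Add(-7, -10))) = Mul(9, Add(-15, -17)) = Mul(9, -32) = -288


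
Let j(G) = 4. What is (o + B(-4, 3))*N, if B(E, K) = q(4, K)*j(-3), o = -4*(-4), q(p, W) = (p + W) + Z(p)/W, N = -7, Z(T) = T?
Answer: -1036/3 ≈ -345.33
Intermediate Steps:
q(p, W) = W + p + p/W (q(p, W) = (p + W) + p/W = (W + p) + p/W = W + p + p/W)
o = 16
B(E, K) = 16 + 4*K + 16/K (B(E, K) = (K + 4 + 4/K)*4 = (4 + K + 4/K)*4 = 16 + 4*K + 16/K)
(o + B(-4, 3))*N = (16 + (16 + 4*3 + 16/3))*(-7) = (16 + (16 + 12 + 16*(⅓)))*(-7) = (16 + (16 + 12 + 16/3))*(-7) = (16 + 100/3)*(-7) = (148/3)*(-7) = -1036/3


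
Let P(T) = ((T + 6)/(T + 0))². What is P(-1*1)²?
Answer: 625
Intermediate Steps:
P(T) = (6 + T)²/T² (P(T) = ((6 + T)/T)² = (6 + T)²/T²)
P(-1*1)² = ((6 - 1*1)²/(-1*1)²)² = ((6 - 1)²/(-1)²)² = (1*5²)² = (1*25)² = 25² = 625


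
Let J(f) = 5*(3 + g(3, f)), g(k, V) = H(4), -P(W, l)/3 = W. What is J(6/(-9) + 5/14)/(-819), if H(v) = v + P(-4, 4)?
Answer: -95/819 ≈ -0.11600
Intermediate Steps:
P(W, l) = -3*W
H(v) = 12 + v (H(v) = v - 3*(-4) = v + 12 = 12 + v)
g(k, V) = 16 (g(k, V) = 12 + 4 = 16)
J(f) = 95 (J(f) = 5*(3 + 16) = 5*19 = 95)
J(6/(-9) + 5/14)/(-819) = 95/(-819) = 95*(-1/819) = -95/819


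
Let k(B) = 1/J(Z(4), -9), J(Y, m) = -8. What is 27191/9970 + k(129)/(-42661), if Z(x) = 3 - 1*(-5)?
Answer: 4639985989/1701320680 ≈ 2.7273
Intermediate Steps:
Z(x) = 8 (Z(x) = 3 + 5 = 8)
k(B) = -⅛ (k(B) = 1/(-8) = -⅛)
27191/9970 + k(129)/(-42661) = 27191/9970 - ⅛/(-42661) = 27191*(1/9970) - ⅛*(-1/42661) = 27191/9970 + 1/341288 = 4639985989/1701320680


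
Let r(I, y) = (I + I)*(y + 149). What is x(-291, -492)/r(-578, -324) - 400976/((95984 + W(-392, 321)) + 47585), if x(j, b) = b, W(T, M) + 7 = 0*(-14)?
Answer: -10148509663/3630324075 ≈ -2.7955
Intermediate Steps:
W(T, M) = -7 (W(T, M) = -7 + 0*(-14) = -7 + 0 = -7)
r(I, y) = 2*I*(149 + y) (r(I, y) = (2*I)*(149 + y) = 2*I*(149 + y))
x(-291, -492)/r(-578, -324) - 400976/((95984 + W(-392, 321)) + 47585) = -492*(-1/(1156*(149 - 324))) - 400976/((95984 - 7) + 47585) = -492/(2*(-578)*(-175)) - 400976/(95977 + 47585) = -492/202300 - 400976/143562 = -492*1/202300 - 400976*1/143562 = -123/50575 - 200488/71781 = -10148509663/3630324075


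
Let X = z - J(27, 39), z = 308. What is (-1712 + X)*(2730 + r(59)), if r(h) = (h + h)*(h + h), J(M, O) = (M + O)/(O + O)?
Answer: -304152002/13 ≈ -2.3396e+7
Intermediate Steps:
J(M, O) = (M + O)/(2*O) (J(M, O) = (M + O)/((2*O)) = (M + O)*(1/(2*O)) = (M + O)/(2*O))
r(h) = 4*h² (r(h) = (2*h)*(2*h) = 4*h²)
X = 3993/13 (X = 308 - (27 + 39)/(2*39) = 308 - 66/(2*39) = 308 - 1*11/13 = 308 - 11/13 = 3993/13 ≈ 307.15)
(-1712 + X)*(2730 + r(59)) = (-1712 + 3993/13)*(2730 + 4*59²) = -18263*(2730 + 4*3481)/13 = -18263*(2730 + 13924)/13 = -18263/13*16654 = -304152002/13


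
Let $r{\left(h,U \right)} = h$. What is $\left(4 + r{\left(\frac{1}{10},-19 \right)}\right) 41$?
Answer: $\frac{1681}{10} \approx 168.1$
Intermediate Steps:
$\left(4 + r{\left(\frac{1}{10},-19 \right)}\right) 41 = \left(4 + \frac{1}{10}\right) 41 = \frac{41}{10} \cdot 41 = \frac{1681}{10}$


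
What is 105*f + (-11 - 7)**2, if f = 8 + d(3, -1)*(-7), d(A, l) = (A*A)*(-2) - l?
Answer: 13659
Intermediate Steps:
d(A, l) = -l - 2*A**2 (d(A, l) = A**2*(-2) - l = -2*A**2 - l = -l - 2*A**2)
f = 127 (f = 8 + (-1*(-1) - 2*3**2)*(-7) = 8 + (1 - 2*9)*(-7) = 8 + (1 - 18)*(-7) = 8 - 17*(-7) = 8 + 119 = 127)
105*f + (-11 - 7)**2 = 105*127 + (-11 - 7)**2 = 13335 + (-18)**2 = 13335 + 324 = 13659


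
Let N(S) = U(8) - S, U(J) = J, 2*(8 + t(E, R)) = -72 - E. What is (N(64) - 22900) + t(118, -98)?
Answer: -23059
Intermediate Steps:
t(E, R) = -44 - E/2 (t(E, R) = -8 + (-72 - E)/2 = -8 + (-36 - E/2) = -44 - E/2)
N(S) = 8 - S
(N(64) - 22900) + t(118, -98) = ((8 - 1*64) - 22900) + (-44 - 1/2*118) = ((8 - 64) - 22900) + (-44 - 59) = (-56 - 22900) - 103 = -22956 - 103 = -23059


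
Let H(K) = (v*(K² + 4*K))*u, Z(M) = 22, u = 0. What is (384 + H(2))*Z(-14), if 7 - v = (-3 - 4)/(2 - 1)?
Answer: 8448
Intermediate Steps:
v = 14 (v = 7 - (-3 - 4)/(2 - 1) = 7 - (-7)/1 = 7 - (-7) = 7 - 1*(-7) = 7 + 7 = 14)
H(K) = 0 (H(K) = (14*(K² + 4*K))*0 = (14*K² + 56*K)*0 = 0)
(384 + H(2))*Z(-14) = (384 + 0)*22 = 384*22 = 8448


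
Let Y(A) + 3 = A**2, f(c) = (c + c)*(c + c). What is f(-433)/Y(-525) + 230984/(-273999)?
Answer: 7879051222/4195564021 ≈ 1.8779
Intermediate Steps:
f(c) = 4*c**2 (f(c) = (2*c)*(2*c) = 4*c**2)
Y(A) = -3 + A**2
f(-433)/Y(-525) + 230984/(-273999) = (4*(-433)**2)/(-3 + (-525)**2) + 230984/(-273999) = (4*187489)/(-3 + 275625) + 230984*(-1/273999) = 749956/275622 - 230984/273999 = 749956*(1/275622) - 230984/273999 = 374978/137811 - 230984/273999 = 7879051222/4195564021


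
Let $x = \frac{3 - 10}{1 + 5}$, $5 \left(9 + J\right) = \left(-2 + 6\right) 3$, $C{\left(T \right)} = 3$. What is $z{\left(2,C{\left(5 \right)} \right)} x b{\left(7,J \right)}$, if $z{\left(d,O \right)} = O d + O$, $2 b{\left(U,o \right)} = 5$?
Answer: $- \frac{105}{4} \approx -26.25$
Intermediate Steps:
$J = - \frac{33}{5}$ ($J = -9 + \frac{\left(-2 + 6\right) 3}{5} = -9 + \frac{4 \cdot 3}{5} = -9 + \frac{1}{5} \cdot 12 = -9 + \frac{12}{5} = - \frac{33}{5} \approx -6.6$)
$b{\left(U,o \right)} = \frac{5}{2}$ ($b{\left(U,o \right)} = \frac{1}{2} \cdot 5 = \frac{5}{2}$)
$z{\left(d,O \right)} = O + O d$
$x = - \frac{7}{6} \approx -1.1667$
$z{\left(2,C{\left(5 \right)} \right)} x b{\left(7,J \right)} = 3 \left(1 + 2\right) \left(- \frac{7}{6}\right) \frac{5}{2} = 3 \cdot 3 \left(- \frac{7}{6}\right) \frac{5}{2} = 9 \left(- \frac{7}{6}\right) \frac{5}{2} = \left(- \frac{21}{2}\right) \frac{5}{2} = - \frac{105}{4}$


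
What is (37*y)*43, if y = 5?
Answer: 7955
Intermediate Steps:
(37*y)*43 = (37*5)*43 = 185*43 = 7955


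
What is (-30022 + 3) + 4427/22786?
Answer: -684008507/22786 ≈ -30019.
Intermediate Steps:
(-30022 + 3) + 4427/22786 = -30019 + 4427*(1/22786) = -30019 + 4427/22786 = -684008507/22786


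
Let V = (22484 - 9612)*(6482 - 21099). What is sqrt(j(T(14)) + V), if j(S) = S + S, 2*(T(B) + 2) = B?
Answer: I*sqrt(188150014) ≈ 13717.0*I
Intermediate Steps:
T(B) = -2 + B/2
j(S) = 2*S
V = -188150024 (V = 12872*(-14617) = -188150024)
sqrt(j(T(14)) + V) = sqrt(2*(-2 + (1/2)*14) - 188150024) = sqrt(2*(-2 + 7) - 188150024) = sqrt(2*5 - 188150024) = sqrt(10 - 188150024) = sqrt(-188150014) = I*sqrt(188150014)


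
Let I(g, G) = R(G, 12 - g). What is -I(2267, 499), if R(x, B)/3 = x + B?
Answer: 5268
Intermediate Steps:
R(x, B) = 3*B + 3*x (R(x, B) = 3*(x + B) = 3*(B + x) = 3*B + 3*x)
I(g, G) = 36 - 3*g + 3*G (I(g, G) = 3*(12 - g) + 3*G = (36 - 3*g) + 3*G = 36 - 3*g + 3*G)
-I(2267, 499) = -(36 - 3*2267 + 3*499) = -(36 - 6801 + 1497) = -1*(-5268) = 5268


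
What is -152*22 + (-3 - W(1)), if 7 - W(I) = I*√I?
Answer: -3353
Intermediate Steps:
W(I) = 7 - I^(3/2) (W(I) = 7 - I*√I = 7 - I^(3/2))
-152*22 + (-3 - W(1)) = -152*22 + (-3 - (7 - 1^(3/2))) = -3344 + (-3 - (7 - 1*1)) = -3344 + (-3 - (7 - 1)) = -3344 + (-3 - 1*6) = -3344 + (-3 - 6) = -3344 - 9 = -3353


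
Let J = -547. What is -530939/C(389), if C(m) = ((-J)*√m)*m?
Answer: -530939*√389/82772587 ≈ -0.12651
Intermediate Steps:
C(m) = 547*m^(3/2) (C(m) = ((-1*(-547))*√m)*m = (547*√m)*m = 547*m^(3/2))
-530939/C(389) = -530939*√389/82772587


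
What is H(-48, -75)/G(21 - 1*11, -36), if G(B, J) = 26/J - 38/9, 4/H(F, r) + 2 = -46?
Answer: 3/178 ≈ 0.016854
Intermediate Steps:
H(F, r) = -1/12 (H(F, r) = 4/(-2 - 46) = 4/(-48) = 4*(-1/48) = -1/12)
G(B, J) = -38/9 + 26/J (G(B, J) = 26/J - 38*⅑ = 26/J - 38/9 = -38/9 + 26/J)
H(-48, -75)/G(21 - 1*11, -36) = -1/(12*(-38/9 + 26/(-36))) = -1/(12*(-38/9 + 26*(-1/36))) = -1/(12*(-38/9 - 13/18)) = -1/(12*(-89/18)) = -1/12*(-18/89) = 3/178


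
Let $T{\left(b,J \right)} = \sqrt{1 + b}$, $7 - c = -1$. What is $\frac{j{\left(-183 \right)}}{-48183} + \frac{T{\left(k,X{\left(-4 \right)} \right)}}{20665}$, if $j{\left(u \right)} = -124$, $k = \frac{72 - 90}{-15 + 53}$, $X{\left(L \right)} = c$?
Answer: $\frac{124}{48183} + \frac{\sqrt{190}}{392635} \approx 0.0026086$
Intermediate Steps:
$c = 8$ ($c = 7 - -1 = 7 + 1 = 8$)
$X{\left(L \right)} = 8$
$k = - \frac{9}{19}$ ($k = - \frac{18}{38} = \left(-18\right) \frac{1}{38} = - \frac{9}{19} \approx -0.47368$)
$\frac{j{\left(-183 \right)}}{-48183} + \frac{T{\left(k,X{\left(-4 \right)} \right)}}{20665} = - \frac{124}{-48183} + \frac{\sqrt{1 - \frac{9}{19}}}{20665} = \left(-124\right) \left(- \frac{1}{48183}\right) + \sqrt{\frac{10}{19}} \cdot \frac{1}{20665} = \frac{124}{48183} + \frac{\sqrt{190}}{19} \cdot \frac{1}{20665} = \frac{124}{48183} + \frac{\sqrt{190}}{392635}$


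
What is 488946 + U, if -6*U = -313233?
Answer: 1082303/2 ≈ 5.4115e+5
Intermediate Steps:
U = 104411/2 (U = -⅙*(-313233) = 104411/2 ≈ 52206.)
488946 + U = 488946 + 104411/2 = 1082303/2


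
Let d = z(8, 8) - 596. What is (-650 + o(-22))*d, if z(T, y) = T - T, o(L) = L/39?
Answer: 15121712/39 ≈ 3.8774e+5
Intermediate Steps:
o(L) = L/39 (o(L) = L*(1/39) = L/39)
z(T, y) = 0
d = -596 (d = 0 - 596 = -596)
(-650 + o(-22))*d = (-650 + (1/39)*(-22))*(-596) = (-650 - 22/39)*(-596) = -25372/39*(-596) = 15121712/39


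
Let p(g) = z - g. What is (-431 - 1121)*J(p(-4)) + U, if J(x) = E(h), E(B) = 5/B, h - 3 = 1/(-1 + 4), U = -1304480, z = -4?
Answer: -1306808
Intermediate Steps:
h = 10/3 (h = 3 + 1/(-1 + 4) = 3 + 1/3 = 10/3 ≈ 3.3333)
p(g) = -4 - g
J(x) = 3/2 (J(x) = 5/(10/3) = 5*(3/10) = 3/2)
(-431 - 1121)*J(p(-4)) + U = (-431 - 1121)*(3/2) - 1304480 = -1552*3/2 - 1304480 = -2328 - 1304480 = -1306808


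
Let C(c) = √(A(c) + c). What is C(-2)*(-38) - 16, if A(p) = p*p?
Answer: -16 - 38*√2 ≈ -69.740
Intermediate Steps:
A(p) = p²
C(c) = √(c + c²) (C(c) = √(c² + c) = √(c + c²))
C(-2)*(-38) - 16 = √(-2*(1 - 2))*(-38) - 16 = √(-2*(-1))*(-38) - 16 = √2*(-38) - 16 = -38*√2 - 16 = -16 - 38*√2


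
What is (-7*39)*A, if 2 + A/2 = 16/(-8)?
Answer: 2184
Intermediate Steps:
A = -8 (A = -4 + 2*(16/(-8)) = -4 + 2*(16*(-1/8)) = -4 + 2*(-2) = -4 - 4 = -8)
(-7*39)*A = -7*39*(-8) = -273*(-8) = 2184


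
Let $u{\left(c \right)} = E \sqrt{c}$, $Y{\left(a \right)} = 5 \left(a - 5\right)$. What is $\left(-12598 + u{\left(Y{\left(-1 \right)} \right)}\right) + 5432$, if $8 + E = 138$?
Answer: $-7166 + 130 i \sqrt{30} \approx -7166.0 + 712.04 i$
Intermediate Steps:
$Y{\left(a \right)} = -25 + 5 a$ ($Y{\left(a \right)} = 5 \left(-5 + a\right) = -25 + 5 a$)
$E = 130$ ($E = -8 + 138 = 130$)
$u{\left(c \right)} = 130 \sqrt{c}$
$\left(-12598 + u{\left(Y{\left(-1 \right)} \right)}\right) + 5432 = \left(-12598 + 130 \sqrt{-25 + 5 \left(-1\right)}\right) + 5432 = \left(-12598 + 130 \sqrt{-25 - 5}\right) + 5432 = \left(-12598 + 130 \sqrt{-30}\right) + 5432 = \left(-12598 + 130 i \sqrt{30}\right) + 5432 = -7166 + 130 i \sqrt{30}$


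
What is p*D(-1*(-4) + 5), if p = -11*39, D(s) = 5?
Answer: -2145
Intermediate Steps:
p = -429
p*D(-1*(-4) + 5) = -429*5 = -2145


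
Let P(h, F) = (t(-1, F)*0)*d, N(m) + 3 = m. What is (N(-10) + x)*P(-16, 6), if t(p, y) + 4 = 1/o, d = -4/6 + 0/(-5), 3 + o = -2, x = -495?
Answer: 0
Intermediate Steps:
N(m) = -3 + m
o = -5 (o = -3 - 2 = -5)
d = -⅔ (d = -4*⅙ + 0*(-⅕) = -⅔ + 0 = -⅔ ≈ -0.66667)
t(p, y) = -21/5 (t(p, y) = -4 + 1/(-5) = -4 - ⅕ = -21/5)
P(h, F) = 0 (P(h, F) = -21/5*0*(-⅔) = 0*(-⅔) = 0)
(N(-10) + x)*P(-16, 6) = ((-3 - 10) - 495)*0 = (-13 - 495)*0 = -508*0 = 0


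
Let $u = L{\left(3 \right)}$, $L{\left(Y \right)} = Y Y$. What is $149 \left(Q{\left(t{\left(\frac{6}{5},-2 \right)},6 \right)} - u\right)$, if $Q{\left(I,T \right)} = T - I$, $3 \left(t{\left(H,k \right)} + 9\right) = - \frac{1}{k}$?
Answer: $\frac{5215}{6} \approx 869.17$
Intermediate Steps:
$t{\left(H,k \right)} = -9 - \frac{1}{3 k}$ ($t{\left(H,k \right)} = -9 + \frac{\left(-1\right) \frac{1}{k}}{3} = -9 - \frac{1}{3 k}$)
$L{\left(Y \right)} = Y^{2}$
$u = 9$ ($u = 3^{2} = 9$)
$149 \left(Q{\left(t{\left(\frac{6}{5},-2 \right)},6 \right)} - u\right) = 149 \left(\left(6 - \left(-9 - \frac{1}{3 \left(-2\right)}\right)\right) - 9\right) = 149 \left(\left(6 - \left(-9 - - \frac{1}{6}\right)\right) - 9\right) = 149 \left(\left(6 - \left(-9 + \frac{1}{6}\right)\right) - 9\right) = 149 \left(\left(6 - - \frac{53}{6}\right) - 9\right) = 149 \left(\left(6 + \frac{53}{6}\right) - 9\right) = 149 \left(\frac{89}{6} - 9\right) = 149 \cdot \frac{35}{6} = \frac{5215}{6}$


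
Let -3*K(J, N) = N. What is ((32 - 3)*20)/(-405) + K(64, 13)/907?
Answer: -105563/73467 ≈ -1.4369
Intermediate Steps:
K(J, N) = -N/3
((32 - 3)*20)/(-405) + K(64, 13)/907 = ((32 - 3)*20)/(-405) - ⅓*13/907 = (29*20)*(-1/405) - 13/3*1/907 = 580*(-1/405) - 13/2721 = -116/81 - 13/2721 = -105563/73467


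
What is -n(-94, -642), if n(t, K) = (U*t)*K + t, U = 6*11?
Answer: -3982874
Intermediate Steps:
U = 66
n(t, K) = t + 66*K*t (n(t, K) = (66*t)*K + t = 66*K*t + t = t + 66*K*t)
-n(-94, -642) = -(-94)*(1 + 66*(-642)) = -(-94)*(1 - 42372) = -(-94)*(-42371) = -1*3982874 = -3982874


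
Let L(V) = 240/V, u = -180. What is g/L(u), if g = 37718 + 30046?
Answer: -50823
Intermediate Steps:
g = 67764
g/L(u) = 67764/((240/(-180))) = 67764/((240*(-1/180))) = 67764/(-4/3) = 67764*(-¾) = -50823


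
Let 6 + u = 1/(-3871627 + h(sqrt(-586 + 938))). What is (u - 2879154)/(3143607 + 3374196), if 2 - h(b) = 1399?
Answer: -11151055779841/25243607446272 ≈ -0.44174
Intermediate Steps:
h(b) = -1397 (h(b) = 2 - 1*1399 = 2 - 1399 = -1397)
u = -23238145/3873024 (u = -6 + 1/(-3871627 - 1397) = -6 + 1/(-3873024) = -6 - 1/3873024 = -23238145/3873024 ≈ -6.0000)
(u - 2879154)/(3143607 + 3374196) = (-23238145/3873024 - 2879154)/(3143607 + 3374196) = -11151055779841/3873024/6517803 = -11151055779841/3873024*1/6517803 = -11151055779841/25243607446272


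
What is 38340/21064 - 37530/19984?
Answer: -1521585/26308936 ≈ -0.057835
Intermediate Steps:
38340/21064 - 37530/19984 = 38340*(1/21064) - 37530*1/19984 = 9585/5266 - 18765/9992 = -1521585/26308936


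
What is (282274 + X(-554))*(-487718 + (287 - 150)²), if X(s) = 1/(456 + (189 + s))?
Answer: -926604806255/7 ≈ -1.3237e+11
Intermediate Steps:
X(s) = 1/(645 + s)
(282274 + X(-554))*(-487718 + (287 - 150)²) = (282274 + 1/(645 - 554))*(-487718 + (287 - 150)²) = (282274 + 1/91)*(-487718 + 137²) = (282274 + 1/91)*(-487718 + 18769) = (25686935/91)*(-468949) = -926604806255/7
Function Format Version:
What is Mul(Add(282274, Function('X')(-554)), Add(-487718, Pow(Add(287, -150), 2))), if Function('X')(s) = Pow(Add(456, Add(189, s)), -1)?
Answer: Rational(-926604806255, 7) ≈ -1.3237e+11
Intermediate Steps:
Function('X')(s) = Pow(Add(645, s), -1)
Mul(Add(282274, Function('X')(-554)), Add(-487718, Pow(Add(287, -150), 2))) = Mul(Add(282274, Pow(Add(645, -554), -1)), Add(-487718, Pow(Add(287, -150), 2))) = Mul(Add(282274, Pow(91, -1)), Add(-487718, Pow(137, 2))) = Mul(Add(282274, Rational(1, 91)), Add(-487718, 18769)) = Mul(Rational(25686935, 91), -468949) = Rational(-926604806255, 7)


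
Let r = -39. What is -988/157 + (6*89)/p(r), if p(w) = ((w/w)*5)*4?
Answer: 32039/1570 ≈ 20.407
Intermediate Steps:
p(w) = 20 (p(w) = (1*5)*4 = 5*4 = 20)
-988/157 + (6*89)/p(r) = -988/157 + (6*89)/20 = -988*1/157 + 534*(1/20) = -988/157 + 267/10 = 32039/1570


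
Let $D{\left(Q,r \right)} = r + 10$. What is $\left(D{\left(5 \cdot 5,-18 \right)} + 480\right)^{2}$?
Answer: $222784$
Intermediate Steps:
$D{\left(Q,r \right)} = 10 + r$
$\left(D{\left(5 \cdot 5,-18 \right)} + 480\right)^{2} = \left(\left(10 - 18\right) + 480\right)^{2} = \left(-8 + 480\right)^{2} = 472^{2} = 222784$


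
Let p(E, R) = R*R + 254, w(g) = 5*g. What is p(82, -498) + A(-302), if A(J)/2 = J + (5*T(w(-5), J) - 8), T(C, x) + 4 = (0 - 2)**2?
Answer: 247638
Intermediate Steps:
p(E, R) = 254 + R**2 (p(E, R) = R**2 + 254 = 254 + R**2)
T(C, x) = 0 (T(C, x) = -4 + (0 - 2)**2 = -4 + (-2)**2 = -4 + 4 = 0)
A(J) = -16 + 2*J (A(J) = 2*(J + (5*0 - 8)) = 2*(J + (0 - 8)) = 2*(J - 8) = 2*(-8 + J) = -16 + 2*J)
p(82, -498) + A(-302) = (254 + (-498)**2) + (-16 + 2*(-302)) = (254 + 248004) + (-16 - 604) = 248258 - 620 = 247638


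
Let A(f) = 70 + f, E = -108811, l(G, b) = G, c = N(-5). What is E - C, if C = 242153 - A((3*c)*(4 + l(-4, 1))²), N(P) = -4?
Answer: -350894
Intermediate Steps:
c = -4
C = 242083 (C = 242153 - (70 + (3*(-4))*(4 - 4)²) = 242153 - (70 - 12*0²) = 242153 - (70 - 12*0) = 242153 - (70 + 0) = 242153 - 1*70 = 242153 - 70 = 242083)
E - C = -108811 - 1*242083 = -108811 - 242083 = -350894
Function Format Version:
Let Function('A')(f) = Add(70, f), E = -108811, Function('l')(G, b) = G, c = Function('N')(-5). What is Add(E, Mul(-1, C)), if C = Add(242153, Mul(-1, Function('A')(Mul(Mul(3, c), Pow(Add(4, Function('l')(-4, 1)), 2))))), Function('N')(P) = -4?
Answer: -350894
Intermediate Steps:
c = -4
C = 242083 (C = Add(242153, Mul(-1, Add(70, Mul(Mul(3, -4), Pow(Add(4, -4), 2))))) = Add(242153, Mul(-1, Add(70, Mul(-12, Pow(0, 2))))) = Add(242153, Mul(-1, Add(70, Mul(-12, 0)))) = Add(242153, Mul(-1, Add(70, 0))) = Add(242153, Mul(-1, 70)) = Add(242153, -70) = 242083)
Add(E, Mul(-1, C)) = Add(-108811, Mul(-1, 242083)) = Add(-108811, -242083) = -350894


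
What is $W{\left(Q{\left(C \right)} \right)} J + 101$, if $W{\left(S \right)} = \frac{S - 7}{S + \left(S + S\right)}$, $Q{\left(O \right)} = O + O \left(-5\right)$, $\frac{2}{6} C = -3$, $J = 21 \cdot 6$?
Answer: $\frac{809}{6} \approx 134.83$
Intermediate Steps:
$J = 126$
$C = -9$ ($C = 3 \left(-3\right) = -9$)
$Q{\left(O \right)} = - 4 O$ ($Q{\left(O \right)} = O - 5 O = - 4 O$)
$W{\left(S \right)} = \frac{-7 + S}{3 S}$ ($W{\left(S \right)} = \frac{-7 + S}{S + 2 S} = \frac{-7 + S}{3 S}$)
$W{\left(Q{\left(C \right)} \right)} J + 101 = \frac{-7 - -36}{3 \left(\left(-4\right) \left(-9\right)\right)} 126 + 101 = \frac{-7 + 36}{3 \cdot 36} \cdot 126 + 101 = \frac{1}{3} \cdot \frac{1}{36} \cdot 29 \cdot 126 + 101 = \frac{29}{108} \cdot 126 + 101 = \frac{203}{6} + 101 = \frac{809}{6}$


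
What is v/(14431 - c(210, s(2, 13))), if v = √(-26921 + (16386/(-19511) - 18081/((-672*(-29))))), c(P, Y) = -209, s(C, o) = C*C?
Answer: I*√551638705344073586/66268721280 ≈ 0.011208*I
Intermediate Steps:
s(C, o) = C²
v = I*√551638705344073586/4526552 (v = √(-26921 + (16386*(-1/19511) - 18081/19488)) = √(-26921 + (-16386/19511 - 18081*1/19488)) = √(-26921 + (-16386/19511 - 861/928)) = √(-26921 - 32005179/18106208) = √(-487469230747/18106208) = I*√551638705344073586/4526552 ≈ 164.08*I)
v/(14431 - c(210, s(2, 13))) = (I*√551638705344073586/4526552)/(14431 - 1*(-209)) = (I*√551638705344073586/4526552)/(14431 + 209) = (I*√551638705344073586/4526552)/14640 = (I*√551638705344073586/4526552)*(1/14640) = I*√551638705344073586/66268721280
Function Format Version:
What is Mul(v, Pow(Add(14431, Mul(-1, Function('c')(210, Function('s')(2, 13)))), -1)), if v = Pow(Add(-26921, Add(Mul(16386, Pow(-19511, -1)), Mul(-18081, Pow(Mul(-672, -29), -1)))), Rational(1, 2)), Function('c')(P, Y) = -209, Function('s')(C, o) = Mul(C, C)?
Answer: Mul(Rational(1, 66268721280), I, Pow(551638705344073586, Rational(1, 2))) ≈ Mul(0.011208, I)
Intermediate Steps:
Function('s')(C, o) = Pow(C, 2)
v = Mul(Rational(1, 4526552), I, Pow(551638705344073586, Rational(1, 2))) (v = Pow(Add(-26921, Add(Mul(16386, Rational(-1, 19511)), Mul(-18081, Pow(19488, -1)))), Rational(1, 2)) = Pow(Add(-26921, Add(Rational(-16386, 19511), Mul(-18081, Rational(1, 19488)))), Rational(1, 2)) = Pow(Add(-26921, Add(Rational(-16386, 19511), Rational(-861, 928))), Rational(1, 2)) = Pow(Add(-26921, Rational(-32005179, 18106208)), Rational(1, 2)) = Pow(Rational(-487469230747, 18106208), Rational(1, 2)) = Mul(Rational(1, 4526552), I, Pow(551638705344073586, Rational(1, 2))) ≈ Mul(164.08, I))
Mul(v, Pow(Add(14431, Mul(-1, Function('c')(210, Function('s')(2, 13)))), -1)) = Mul(Mul(Rational(1, 4526552), I, Pow(551638705344073586, Rational(1, 2))), Pow(Add(14431, Mul(-1, -209)), -1)) = Mul(Mul(Rational(1, 4526552), I, Pow(551638705344073586, Rational(1, 2))), Pow(Add(14431, 209), -1)) = Mul(Mul(Rational(1, 4526552), I, Pow(551638705344073586, Rational(1, 2))), Pow(14640, -1)) = Mul(Mul(Rational(1, 4526552), I, Pow(551638705344073586, Rational(1, 2))), Rational(1, 14640)) = Mul(Rational(1, 66268721280), I, Pow(551638705344073586, Rational(1, 2)))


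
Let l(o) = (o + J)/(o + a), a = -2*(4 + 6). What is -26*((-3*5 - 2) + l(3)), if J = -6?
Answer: 7436/17 ≈ 437.41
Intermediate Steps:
a = -20 (a = -2*10 = -20)
l(o) = (-6 + o)/(-20 + o) (l(o) = (o - 6)/(o - 20) = (-6 + o)/(-20 + o))
-26*((-3*5 - 2) + l(3)) = -26*((-3*5 - 2) + (-6 + 3)/(-20 + 3)) = -26*((-15 - 2) - 3/(-17)) = -26*(-17 - 1/17*(-3)) = -26*(-17 + 3/17) = -26*(-286/17) = 7436/17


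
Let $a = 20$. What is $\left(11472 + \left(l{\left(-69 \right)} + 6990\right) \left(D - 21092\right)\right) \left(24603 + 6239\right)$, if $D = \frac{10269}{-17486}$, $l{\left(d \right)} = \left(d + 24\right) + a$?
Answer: $- \frac{5658769861380419}{1249} \approx -4.5306 \cdot 10^{12}$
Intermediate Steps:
$l{\left(d \right)} = 44 + d$ ($l{\left(d \right)} = \left(d + 24\right) + 20 = \left(24 + d\right) + 20 = 44 + d$)
$D = - \frac{1467}{2498}$ ($D = 10269 \left(- \frac{1}{17486}\right) = - \frac{1467}{2498} \approx -0.58727$)
$\left(11472 + \left(l{\left(-69 \right)} + 6990\right) \left(D - 21092\right)\right) \left(24603 + 6239\right) = \left(11472 + \left(\left(44 - 69\right) + 6990\right) \left(- \frac{1467}{2498} - 21092\right)\right) \left(24603 + 6239\right) = \left(11472 + \left(-25 + 6990\right) \left(- \frac{52689283}{2498}\right)\right) 30842 = \left(11472 + 6965 \left(- \frac{52689283}{2498}\right)\right) 30842 = \left(11472 - \frac{366980856095}{2498}\right) 30842 = \left(- \frac{366952199039}{2498}\right) 30842 = - \frac{5658769861380419}{1249}$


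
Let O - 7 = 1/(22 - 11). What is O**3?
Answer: 474552/1331 ≈ 356.54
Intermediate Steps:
O = 78/11 (O = 7 + 1/(22 - 11) = 7 + 1/11 = 78/11 ≈ 7.0909)
O**3 = (78/11)**3 = 474552/1331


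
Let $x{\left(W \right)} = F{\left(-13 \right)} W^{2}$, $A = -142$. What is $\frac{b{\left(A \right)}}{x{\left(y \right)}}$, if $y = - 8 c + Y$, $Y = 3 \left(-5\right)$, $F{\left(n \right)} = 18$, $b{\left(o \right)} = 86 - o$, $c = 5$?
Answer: $\frac{38}{9075} \approx 0.0041873$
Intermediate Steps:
$Y = -15$
$y = -55$ ($y = \left(-8\right) 5 - 15 = -40 - 15 = -55$)
$x{\left(W \right)} = 18 W^{2}$
$\frac{b{\left(A \right)}}{x{\left(y \right)}} = \frac{86 - -142}{18 \left(-55\right)^{2}} = \frac{86 + 142}{18 \cdot 3025} = \frac{228}{54450} = 228 \cdot \frac{1}{54450} = \frac{38}{9075}$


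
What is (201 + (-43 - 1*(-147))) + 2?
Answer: 307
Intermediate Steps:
(201 + (-43 - 1*(-147))) + 2 = (201 + (-43 + 147)) + 2 = (201 + 104) + 2 = 305 + 2 = 307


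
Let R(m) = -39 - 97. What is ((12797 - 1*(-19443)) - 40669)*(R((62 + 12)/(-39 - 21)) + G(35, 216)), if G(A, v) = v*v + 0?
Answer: -392117080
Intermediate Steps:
G(A, v) = v² (G(A, v) = v² + 0 = v²)
R(m) = -136
((12797 - 1*(-19443)) - 40669)*(R((62 + 12)/(-39 - 21)) + G(35, 216)) = ((12797 - 1*(-19443)) - 40669)*(-136 + 216²) = ((12797 + 19443) - 40669)*(-136 + 46656) = (32240 - 40669)*46520 = -8429*46520 = -392117080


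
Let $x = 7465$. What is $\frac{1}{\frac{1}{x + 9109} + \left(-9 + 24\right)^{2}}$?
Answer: $\frac{16574}{3729151} \approx 0.0044444$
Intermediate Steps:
$\frac{1}{\frac{1}{x + 9109} + \left(-9 + 24\right)^{2}} = \frac{1}{\frac{1}{7465 + 9109} + \left(-9 + 24\right)^{2}} = \frac{1}{\frac{1}{16574} + 15^{2}} = \frac{1}{\frac{1}{16574} + 225} = \frac{1}{\frac{3729151}{16574}} = \frac{16574}{3729151}$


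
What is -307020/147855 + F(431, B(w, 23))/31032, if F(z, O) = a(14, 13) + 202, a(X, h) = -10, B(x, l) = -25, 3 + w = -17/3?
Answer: -26386268/12745101 ≈ -2.0703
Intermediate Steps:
w = -26/3 (w = -3 - 17/3 = -26/3 ≈ -8.6667)
F(z, O) = 192 (F(z, O) = -10 + 202 = 192)
-307020/147855 + F(431, B(w, 23))/31032 = -307020/147855 + 192/31032 = -307020*1/147855 + 192*(1/31032) = -20468/9857 + 8/1293 = -26386268/12745101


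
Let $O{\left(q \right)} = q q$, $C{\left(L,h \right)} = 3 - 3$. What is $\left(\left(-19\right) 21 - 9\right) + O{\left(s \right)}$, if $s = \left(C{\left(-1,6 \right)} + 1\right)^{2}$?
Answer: $-407$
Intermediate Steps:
$C{\left(L,h \right)} = 0$
$s = 1$ ($s = \left(0 + 1\right)^{2} = 1^{2} = 1$)
$O{\left(q \right)} = q^{2}$
$\left(\left(-19\right) 21 - 9\right) + O{\left(s \right)} = \left(\left(-19\right) 21 - 9\right) + 1^{2} = \left(-399 - 9\right) + 1 = -408 + 1 = -407$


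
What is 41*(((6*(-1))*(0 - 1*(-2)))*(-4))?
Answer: 1968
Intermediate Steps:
41*(((6*(-1))*(0 - 1*(-2)))*(-4)) = 41*(-6*(0 + 2)*(-4)) = 41*(-6*2*(-4)) = 41*(-12*(-4)) = 41*48 = 1968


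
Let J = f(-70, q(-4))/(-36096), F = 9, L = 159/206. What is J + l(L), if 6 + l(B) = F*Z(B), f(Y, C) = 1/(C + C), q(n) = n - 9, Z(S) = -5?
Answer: -47863295/938496 ≈ -51.000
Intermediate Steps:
L = 159/206 (L = 159*(1/206) = 159/206 ≈ 0.77184)
q(n) = -9 + n
f(Y, C) = 1/(2*C)
l(B) = -51 (l(B) = -6 + 9*(-5) = -6 - 45 = -51)
J = 1/938496 (J = (1/(2*(-9 - 4)))/(-36096) = ((½)/(-13))*(-1/36096) = ((½)*(-1/13))*(-1/36096) = -1/26*(-1/36096) = 1/938496 ≈ 1.0655e-6)
J + l(L) = 1/938496 - 51 = -47863295/938496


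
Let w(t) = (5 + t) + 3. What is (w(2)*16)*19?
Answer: 3040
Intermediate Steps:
w(t) = 8 + t
(w(2)*16)*19 = ((8 + 2)*16)*19 = (10*16)*19 = 160*19 = 3040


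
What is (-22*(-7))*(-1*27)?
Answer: -4158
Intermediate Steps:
(-22*(-7))*(-1*27) = 154*(-27) = -4158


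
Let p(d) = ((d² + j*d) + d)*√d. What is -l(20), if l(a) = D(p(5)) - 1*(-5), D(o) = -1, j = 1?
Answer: -4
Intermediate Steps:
p(d) = √d*(d² + 2*d) (p(d) = ((d² + 1*d) + d)*√d = ((d² + d) + d)*√d = ((d + d²) + d)*√d = (d² + 2*d)*√d = √d*(d² + 2*d))
l(a) = 4 (l(a) = -1 - 1*(-5) = -1 + 5 = 4)
-l(20) = -1*4 = -4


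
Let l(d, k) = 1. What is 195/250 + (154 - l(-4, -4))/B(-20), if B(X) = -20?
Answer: -687/100 ≈ -6.8700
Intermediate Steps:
195/250 + (154 - l(-4, -4))/B(-20) = 195/250 + (154 - 1*1)/(-20) = 195*(1/250) + (154 - 1)*(-1/20) = 39/50 + 153*(-1/20) = 39/50 - 153/20 = -687/100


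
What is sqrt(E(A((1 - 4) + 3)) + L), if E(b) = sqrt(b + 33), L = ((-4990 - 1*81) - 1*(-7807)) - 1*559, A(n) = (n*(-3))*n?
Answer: sqrt(2177 + sqrt(33)) ≈ 46.720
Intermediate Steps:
A(n) = -3*n**2 (A(n) = (-3*n)*n = -3*n**2)
L = 2177 (L = ((-4990 - 81) + 7807) - 559 = (-5071 + 7807) - 559 = 2736 - 559 = 2177)
E(b) = sqrt(33 + b)
sqrt(E(A((1 - 4) + 3)) + L) = sqrt(sqrt(33 - 3*((1 - 4) + 3)**2) + 2177) = sqrt(sqrt(33 - 3*(-3 + 3)**2) + 2177) = sqrt(sqrt(33 - 3*0**2) + 2177) = sqrt(sqrt(33 - 3*0) + 2177) = sqrt(sqrt(33 + 0) + 2177) = sqrt(sqrt(33) + 2177) = sqrt(2177 + sqrt(33))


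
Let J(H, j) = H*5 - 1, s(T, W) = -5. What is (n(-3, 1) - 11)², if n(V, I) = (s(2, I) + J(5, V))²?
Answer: 122500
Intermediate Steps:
J(H, j) = -1 + 5*H (J(H, j) = 5*H - 1 = -1 + 5*H)
n(V, I) = 361 (n(V, I) = (-5 + (-1 + 5*5))² = (-5 + (-1 + 25))² = (-5 + 24)² = 19² = 361)
(n(-3, 1) - 11)² = (361 - 11)² = 350² = 122500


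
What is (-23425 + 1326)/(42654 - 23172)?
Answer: -22099/19482 ≈ -1.1343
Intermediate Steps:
(-23425 + 1326)/(42654 - 23172) = -22099/19482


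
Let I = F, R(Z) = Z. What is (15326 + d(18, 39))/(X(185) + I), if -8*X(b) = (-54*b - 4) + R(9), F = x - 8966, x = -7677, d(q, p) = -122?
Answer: -40544/41053 ≈ -0.98760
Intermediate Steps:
F = -16643 (F = -7677 - 8966 = -16643)
I = -16643
X(b) = -5/8 + 27*b/4 (X(b) = -((-54*b - 4) + 9)/8 = -((-4 - 54*b) + 9)/8 = -(5 - 54*b)/8 = -5/8 + 27*b/4)
(15326 + d(18, 39))/(X(185) + I) = (15326 - 122)/((-5/8 + (27/4)*185) - 16643) = 15204/((-5/8 + 4995/4) - 16643) = 15204/(9985/8 - 16643) = 15204/(-123159/8) = 15204*(-8/123159) = -40544/41053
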